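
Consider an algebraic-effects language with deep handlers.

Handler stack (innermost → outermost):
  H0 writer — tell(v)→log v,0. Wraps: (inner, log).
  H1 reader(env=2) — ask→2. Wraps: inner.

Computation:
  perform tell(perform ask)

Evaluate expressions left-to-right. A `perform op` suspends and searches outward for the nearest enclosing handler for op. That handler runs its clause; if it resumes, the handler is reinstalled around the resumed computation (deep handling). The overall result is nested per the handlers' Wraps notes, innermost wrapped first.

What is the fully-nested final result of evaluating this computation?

Working:
ask @ H1 ⇒ 2
tell(2) @ H0 ⇒ log+=2
H0 returns (0, (2))
H1 returns (0, (2))
= (0, (2))

Answer: (0, (2))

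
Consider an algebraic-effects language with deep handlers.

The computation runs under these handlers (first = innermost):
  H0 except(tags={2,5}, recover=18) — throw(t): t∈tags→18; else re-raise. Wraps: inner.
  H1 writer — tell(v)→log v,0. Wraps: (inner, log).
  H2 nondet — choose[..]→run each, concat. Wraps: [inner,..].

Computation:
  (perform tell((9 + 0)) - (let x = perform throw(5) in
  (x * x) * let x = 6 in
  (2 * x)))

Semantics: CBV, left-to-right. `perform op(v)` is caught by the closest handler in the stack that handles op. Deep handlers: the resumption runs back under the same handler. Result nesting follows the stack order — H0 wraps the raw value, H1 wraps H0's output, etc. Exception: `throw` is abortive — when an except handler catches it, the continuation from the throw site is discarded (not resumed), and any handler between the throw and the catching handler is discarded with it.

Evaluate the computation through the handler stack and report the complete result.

Answer: [(18, (9))]

Evaluation trace:
tell(9) @ H1 ⇒ log+=9
throw(5) @ H0 caught ⇒ 18
H1 returns (18, (9))
H2 returns [(18, (9))]
= [(18, (9))]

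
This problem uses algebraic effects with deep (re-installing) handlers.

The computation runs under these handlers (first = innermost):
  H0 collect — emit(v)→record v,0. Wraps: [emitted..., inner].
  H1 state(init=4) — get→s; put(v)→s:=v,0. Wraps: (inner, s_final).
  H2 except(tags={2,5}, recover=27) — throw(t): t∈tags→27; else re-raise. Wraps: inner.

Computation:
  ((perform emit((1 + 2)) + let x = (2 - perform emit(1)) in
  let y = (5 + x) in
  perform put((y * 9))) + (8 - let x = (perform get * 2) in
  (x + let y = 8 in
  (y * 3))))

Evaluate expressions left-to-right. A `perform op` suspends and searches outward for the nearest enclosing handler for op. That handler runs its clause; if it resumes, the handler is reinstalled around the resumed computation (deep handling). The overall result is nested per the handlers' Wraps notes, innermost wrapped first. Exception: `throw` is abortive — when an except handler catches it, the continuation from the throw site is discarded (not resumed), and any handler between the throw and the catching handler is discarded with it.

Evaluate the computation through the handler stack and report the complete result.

Working:
emit(3) @ H0 ⇒ out+=3
emit(1) @ H0 ⇒ out+=1
put(63) @ H1 ⇒ s:=63
get @ H1 ⇒ 63
H0 returns [3, 1, -142]
H1 returns ([3, 1, -142], 63)
H2 returns ([3, 1, -142], 63)
= ([3, 1, -142], 63)

Answer: ([3, 1, -142], 63)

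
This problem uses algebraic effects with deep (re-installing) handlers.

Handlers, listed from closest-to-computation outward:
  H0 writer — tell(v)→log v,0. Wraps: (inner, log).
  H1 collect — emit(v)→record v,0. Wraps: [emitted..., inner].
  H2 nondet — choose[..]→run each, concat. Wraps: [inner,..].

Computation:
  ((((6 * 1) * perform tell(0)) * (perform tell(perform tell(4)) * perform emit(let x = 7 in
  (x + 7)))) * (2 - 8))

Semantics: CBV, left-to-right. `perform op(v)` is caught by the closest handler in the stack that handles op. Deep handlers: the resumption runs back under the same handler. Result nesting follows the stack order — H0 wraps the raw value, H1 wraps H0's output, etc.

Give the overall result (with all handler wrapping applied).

Answer: [[14, (0, (0, 4, 0))]]

Working:
tell(0) @ H0 ⇒ log+=0
tell(4) @ H0 ⇒ log+=4
tell(0) @ H0 ⇒ log+=0
emit(14) @ H1 ⇒ out+=14
H0 returns (0, (0, 4, 0))
H1 returns [14, (0, (0, 4, 0))]
H2 returns [[14, (0, (0, 4, 0))]]
= [[14, (0, (0, 4, 0))]]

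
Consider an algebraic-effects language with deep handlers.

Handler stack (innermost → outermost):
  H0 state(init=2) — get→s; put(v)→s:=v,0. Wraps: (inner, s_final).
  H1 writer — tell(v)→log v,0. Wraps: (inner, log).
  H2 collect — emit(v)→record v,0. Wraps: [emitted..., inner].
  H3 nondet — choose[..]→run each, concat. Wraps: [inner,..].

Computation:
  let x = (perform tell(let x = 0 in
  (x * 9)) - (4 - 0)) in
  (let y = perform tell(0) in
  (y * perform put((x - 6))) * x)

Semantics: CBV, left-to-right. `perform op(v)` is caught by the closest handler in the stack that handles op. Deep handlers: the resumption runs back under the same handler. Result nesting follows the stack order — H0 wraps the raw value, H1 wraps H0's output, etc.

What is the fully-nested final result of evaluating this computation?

Step-by-step:
tell(0) @ H1 ⇒ log+=0
tell(0) @ H1 ⇒ log+=0
put(-10) @ H0 ⇒ s:=-10
H0 returns (0, -10)
H1 returns ((0, -10), (0, 0))
H2 returns [((0, -10), (0, 0))]
H3 returns [[((0, -10), (0, 0))]]
= [[((0, -10), (0, 0))]]

Answer: [[((0, -10), (0, 0))]]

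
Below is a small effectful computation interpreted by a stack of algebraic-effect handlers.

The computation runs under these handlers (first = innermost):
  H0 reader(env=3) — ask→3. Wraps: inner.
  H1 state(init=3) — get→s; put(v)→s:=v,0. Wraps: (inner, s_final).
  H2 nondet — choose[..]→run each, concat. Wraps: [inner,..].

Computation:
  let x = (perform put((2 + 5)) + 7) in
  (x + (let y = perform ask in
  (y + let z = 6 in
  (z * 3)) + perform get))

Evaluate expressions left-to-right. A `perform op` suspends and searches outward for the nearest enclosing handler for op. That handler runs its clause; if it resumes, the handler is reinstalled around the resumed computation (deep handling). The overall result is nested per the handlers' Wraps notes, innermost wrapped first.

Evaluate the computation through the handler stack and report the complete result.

Working:
put(7) @ H1 ⇒ s:=7
ask @ H0 ⇒ 3
get @ H1 ⇒ 7
H0 returns 35
H1 returns (35, 7)
H2 returns [(35, 7)]
= [(35, 7)]

Answer: [(35, 7)]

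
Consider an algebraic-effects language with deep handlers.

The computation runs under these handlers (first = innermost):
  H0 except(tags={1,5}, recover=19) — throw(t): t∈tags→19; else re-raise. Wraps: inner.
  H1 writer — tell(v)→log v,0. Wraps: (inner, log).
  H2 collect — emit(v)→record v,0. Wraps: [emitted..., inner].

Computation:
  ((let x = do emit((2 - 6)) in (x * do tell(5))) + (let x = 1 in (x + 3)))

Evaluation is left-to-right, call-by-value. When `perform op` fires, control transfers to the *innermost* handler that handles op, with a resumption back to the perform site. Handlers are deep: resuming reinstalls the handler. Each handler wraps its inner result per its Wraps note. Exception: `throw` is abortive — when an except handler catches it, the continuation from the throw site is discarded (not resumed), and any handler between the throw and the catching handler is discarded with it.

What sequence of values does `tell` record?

Answer: (5)

Working:
emit(-4) @ H2 ⇒ out+=-4
tell(5) @ H1 ⇒ log+=5
H0 returns 4
H1 returns (4, (5))
H2 returns [-4, (4, (5))]
= [-4, (4, (5))]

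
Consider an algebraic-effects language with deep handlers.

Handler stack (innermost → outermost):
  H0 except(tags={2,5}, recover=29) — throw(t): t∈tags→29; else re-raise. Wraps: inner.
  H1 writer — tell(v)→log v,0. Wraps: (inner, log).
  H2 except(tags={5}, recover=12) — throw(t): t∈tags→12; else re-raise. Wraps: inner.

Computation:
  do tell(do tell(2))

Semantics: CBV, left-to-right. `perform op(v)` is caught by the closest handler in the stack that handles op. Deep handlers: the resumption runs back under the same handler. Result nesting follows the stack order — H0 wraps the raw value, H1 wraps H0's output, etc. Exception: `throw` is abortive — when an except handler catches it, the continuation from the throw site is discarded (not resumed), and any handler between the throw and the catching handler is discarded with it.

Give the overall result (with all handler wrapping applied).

Answer: (0, (2, 0))

Working:
tell(2) @ H1 ⇒ log+=2
tell(0) @ H1 ⇒ log+=0
H0 returns 0
H1 returns (0, (2, 0))
H2 returns (0, (2, 0))
= (0, (2, 0))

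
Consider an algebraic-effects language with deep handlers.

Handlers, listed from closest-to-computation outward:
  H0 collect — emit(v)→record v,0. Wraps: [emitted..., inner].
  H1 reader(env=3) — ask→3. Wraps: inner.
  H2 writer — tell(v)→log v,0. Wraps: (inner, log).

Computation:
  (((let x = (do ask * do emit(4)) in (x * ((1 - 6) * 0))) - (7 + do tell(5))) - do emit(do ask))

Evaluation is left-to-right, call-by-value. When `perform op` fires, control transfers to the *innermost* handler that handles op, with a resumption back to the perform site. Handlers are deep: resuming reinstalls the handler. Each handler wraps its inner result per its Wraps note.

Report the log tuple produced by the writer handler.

Answer: (5)

Step-by-step:
ask @ H1 ⇒ 3
emit(4) @ H0 ⇒ out+=4
tell(5) @ H2 ⇒ log+=5
ask @ H1 ⇒ 3
emit(3) @ H0 ⇒ out+=3
H0 returns [4, 3, -7]
H1 returns [4, 3, -7]
H2 returns ([4, 3, -7], (5))
= ([4, 3, -7], (5))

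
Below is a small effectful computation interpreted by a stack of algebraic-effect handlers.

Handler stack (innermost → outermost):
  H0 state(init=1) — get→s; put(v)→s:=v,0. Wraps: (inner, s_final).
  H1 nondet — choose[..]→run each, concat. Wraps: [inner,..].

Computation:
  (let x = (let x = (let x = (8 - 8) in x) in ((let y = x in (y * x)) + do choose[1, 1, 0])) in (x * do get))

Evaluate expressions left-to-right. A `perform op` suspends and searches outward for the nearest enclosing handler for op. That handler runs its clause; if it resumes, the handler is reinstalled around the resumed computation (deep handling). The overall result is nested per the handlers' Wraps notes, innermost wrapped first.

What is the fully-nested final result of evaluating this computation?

Answer: [(1, 1), (1, 1), (0, 1)]

Evaluation trace:
choose[1, 1, 0] @ H1
  branch[0] choose=1:
    get @ H0 ⇒ 1
    H0 returns (1, 1)
    H1 returns [(1, 1)]
  branch[1] choose=1:
    get @ H0 ⇒ 1
    H0 returns (1, 1)
    H1 returns [(1, 1)]
  branch[2] choose=0:
    get @ H0 ⇒ 1
    H0 returns (0, 1)
    H1 returns [(0, 1)]
= [(1, 1), (1, 1), (0, 1)]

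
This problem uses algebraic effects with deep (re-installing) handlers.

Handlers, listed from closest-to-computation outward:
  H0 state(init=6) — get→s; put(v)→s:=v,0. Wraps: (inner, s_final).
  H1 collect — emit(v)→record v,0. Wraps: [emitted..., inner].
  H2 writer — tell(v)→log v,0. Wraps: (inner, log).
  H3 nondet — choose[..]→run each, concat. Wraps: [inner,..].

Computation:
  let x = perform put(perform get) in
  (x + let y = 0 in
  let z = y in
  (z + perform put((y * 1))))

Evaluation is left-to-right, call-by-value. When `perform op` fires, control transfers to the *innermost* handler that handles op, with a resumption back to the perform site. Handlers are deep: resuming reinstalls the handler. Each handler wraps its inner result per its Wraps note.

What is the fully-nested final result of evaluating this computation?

Evaluation trace:
get @ H0 ⇒ 6
put(6) @ H0 ⇒ s:=6
put(0) @ H0 ⇒ s:=0
H0 returns (0, 0)
H1 returns [(0, 0)]
H2 returns ([(0, 0)], ())
H3 returns [([(0, 0)], ())]
= [([(0, 0)], ())]

Answer: [([(0, 0)], ())]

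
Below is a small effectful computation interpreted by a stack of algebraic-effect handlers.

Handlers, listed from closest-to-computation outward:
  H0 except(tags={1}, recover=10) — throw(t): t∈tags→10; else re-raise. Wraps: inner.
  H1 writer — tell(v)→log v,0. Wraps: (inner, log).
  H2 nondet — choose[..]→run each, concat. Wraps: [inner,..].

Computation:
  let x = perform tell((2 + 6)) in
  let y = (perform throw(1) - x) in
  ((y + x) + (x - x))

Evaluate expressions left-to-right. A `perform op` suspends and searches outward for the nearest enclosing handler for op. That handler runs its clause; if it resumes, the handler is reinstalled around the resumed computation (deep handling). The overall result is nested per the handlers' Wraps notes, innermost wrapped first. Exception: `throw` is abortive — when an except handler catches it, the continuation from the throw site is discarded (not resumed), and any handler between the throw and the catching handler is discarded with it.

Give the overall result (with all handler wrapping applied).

Answer: [(10, (8))]

Evaluation trace:
tell(8) @ H1 ⇒ log+=8
throw(1) @ H0 caught ⇒ 10
H1 returns (10, (8))
H2 returns [(10, (8))]
= [(10, (8))]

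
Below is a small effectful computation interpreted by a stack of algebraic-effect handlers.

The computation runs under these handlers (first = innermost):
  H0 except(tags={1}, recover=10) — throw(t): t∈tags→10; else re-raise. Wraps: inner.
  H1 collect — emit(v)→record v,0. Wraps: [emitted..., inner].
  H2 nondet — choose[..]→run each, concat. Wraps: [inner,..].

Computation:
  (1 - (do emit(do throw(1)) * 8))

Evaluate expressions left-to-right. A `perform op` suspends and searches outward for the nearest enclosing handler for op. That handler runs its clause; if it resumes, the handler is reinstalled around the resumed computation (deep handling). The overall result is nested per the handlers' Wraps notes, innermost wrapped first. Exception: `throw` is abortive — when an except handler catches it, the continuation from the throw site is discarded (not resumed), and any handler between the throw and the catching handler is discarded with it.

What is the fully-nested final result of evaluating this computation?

Working:
throw(1) @ H0 caught ⇒ 10
H1 returns [10]
H2 returns [[10]]
= [[10]]

Answer: [[10]]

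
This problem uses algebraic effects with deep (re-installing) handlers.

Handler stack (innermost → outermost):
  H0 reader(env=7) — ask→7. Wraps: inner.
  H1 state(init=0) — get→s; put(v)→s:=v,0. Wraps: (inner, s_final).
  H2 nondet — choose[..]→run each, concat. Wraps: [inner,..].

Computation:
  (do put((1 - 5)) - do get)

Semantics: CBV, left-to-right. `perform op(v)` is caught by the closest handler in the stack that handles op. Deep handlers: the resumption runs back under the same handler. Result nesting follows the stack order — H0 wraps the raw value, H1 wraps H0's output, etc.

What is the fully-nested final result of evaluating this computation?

Answer: [(4, -4)]

Step-by-step:
put(-4) @ H1 ⇒ s:=-4
get @ H1 ⇒ -4
H0 returns 4
H1 returns (4, -4)
H2 returns [(4, -4)]
= [(4, -4)]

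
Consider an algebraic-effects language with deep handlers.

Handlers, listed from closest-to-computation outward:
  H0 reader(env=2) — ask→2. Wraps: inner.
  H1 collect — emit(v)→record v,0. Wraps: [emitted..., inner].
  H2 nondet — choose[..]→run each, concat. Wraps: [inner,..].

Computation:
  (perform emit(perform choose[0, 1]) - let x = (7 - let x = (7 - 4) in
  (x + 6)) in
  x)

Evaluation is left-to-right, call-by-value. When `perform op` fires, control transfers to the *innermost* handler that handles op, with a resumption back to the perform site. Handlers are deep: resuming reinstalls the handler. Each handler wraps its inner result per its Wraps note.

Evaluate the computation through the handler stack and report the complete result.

Evaluation trace:
choose[0, 1] @ H2
  branch[0] choose=0:
    emit(0) @ H1 ⇒ out+=0
    H0 returns 2
    H1 returns [0, 2]
    H2 returns [[0, 2]]
  branch[1] choose=1:
    emit(1) @ H1 ⇒ out+=1
    H0 returns 2
    H1 returns [1, 2]
    H2 returns [[1, 2]]
= [[0, 2], [1, 2]]

Answer: [[0, 2], [1, 2]]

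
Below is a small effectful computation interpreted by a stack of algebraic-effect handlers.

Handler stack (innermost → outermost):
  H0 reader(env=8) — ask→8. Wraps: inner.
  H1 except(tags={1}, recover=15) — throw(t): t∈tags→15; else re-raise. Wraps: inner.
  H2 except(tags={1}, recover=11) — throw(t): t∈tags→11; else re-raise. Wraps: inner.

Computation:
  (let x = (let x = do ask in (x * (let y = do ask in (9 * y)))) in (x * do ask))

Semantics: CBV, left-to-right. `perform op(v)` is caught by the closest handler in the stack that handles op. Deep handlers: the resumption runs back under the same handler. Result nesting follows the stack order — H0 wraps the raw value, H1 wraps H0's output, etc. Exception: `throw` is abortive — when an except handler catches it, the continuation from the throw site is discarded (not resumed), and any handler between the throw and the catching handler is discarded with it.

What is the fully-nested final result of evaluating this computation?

Answer: 4608

Working:
ask @ H0 ⇒ 8
ask @ H0 ⇒ 8
ask @ H0 ⇒ 8
H0 returns 4608
H1 returns 4608
H2 returns 4608
= 4608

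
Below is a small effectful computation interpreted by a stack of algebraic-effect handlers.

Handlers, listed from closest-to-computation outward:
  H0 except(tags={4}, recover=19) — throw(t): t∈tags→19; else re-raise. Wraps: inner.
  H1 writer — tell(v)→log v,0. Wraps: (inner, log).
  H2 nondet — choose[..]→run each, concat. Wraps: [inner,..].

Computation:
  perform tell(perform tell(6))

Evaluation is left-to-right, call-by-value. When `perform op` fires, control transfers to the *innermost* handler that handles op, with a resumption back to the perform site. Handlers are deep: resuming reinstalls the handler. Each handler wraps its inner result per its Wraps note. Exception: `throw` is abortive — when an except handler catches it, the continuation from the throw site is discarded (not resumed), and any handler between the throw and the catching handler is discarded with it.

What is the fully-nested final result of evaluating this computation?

Step-by-step:
tell(6) @ H1 ⇒ log+=6
tell(0) @ H1 ⇒ log+=0
H0 returns 0
H1 returns (0, (6, 0))
H2 returns [(0, (6, 0))]
= [(0, (6, 0))]

Answer: [(0, (6, 0))]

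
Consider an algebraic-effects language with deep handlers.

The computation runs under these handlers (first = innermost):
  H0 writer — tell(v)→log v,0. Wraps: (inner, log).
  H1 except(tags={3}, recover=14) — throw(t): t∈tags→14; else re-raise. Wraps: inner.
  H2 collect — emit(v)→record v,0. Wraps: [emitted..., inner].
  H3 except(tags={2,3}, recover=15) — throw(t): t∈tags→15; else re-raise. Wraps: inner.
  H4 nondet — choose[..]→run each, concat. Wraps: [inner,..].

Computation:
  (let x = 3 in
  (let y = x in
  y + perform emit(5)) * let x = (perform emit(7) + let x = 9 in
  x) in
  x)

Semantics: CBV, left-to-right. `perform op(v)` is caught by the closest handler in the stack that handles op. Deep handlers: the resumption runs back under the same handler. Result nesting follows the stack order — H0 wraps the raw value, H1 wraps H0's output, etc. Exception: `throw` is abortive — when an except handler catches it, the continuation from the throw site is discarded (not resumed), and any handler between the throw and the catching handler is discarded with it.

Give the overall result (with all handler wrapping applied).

Step-by-step:
emit(5) @ H2 ⇒ out+=5
emit(7) @ H2 ⇒ out+=7
H0 returns (27, ())
H1 returns (27, ())
H2 returns [5, 7, (27, ())]
H3 returns [5, 7, (27, ())]
H4 returns [[5, 7, (27, ())]]
= [[5, 7, (27, ())]]

Answer: [[5, 7, (27, ())]]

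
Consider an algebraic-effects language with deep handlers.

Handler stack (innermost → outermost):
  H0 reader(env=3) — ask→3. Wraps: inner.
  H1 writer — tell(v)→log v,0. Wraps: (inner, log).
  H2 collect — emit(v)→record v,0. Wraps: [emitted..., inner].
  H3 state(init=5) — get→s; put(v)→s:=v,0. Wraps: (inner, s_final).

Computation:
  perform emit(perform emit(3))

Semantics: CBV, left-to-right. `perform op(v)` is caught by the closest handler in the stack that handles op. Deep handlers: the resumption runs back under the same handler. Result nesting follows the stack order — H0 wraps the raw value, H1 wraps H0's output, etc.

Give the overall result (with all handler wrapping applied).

Answer: ([3, 0, (0, ())], 5)

Evaluation trace:
emit(3) @ H2 ⇒ out+=3
emit(0) @ H2 ⇒ out+=0
H0 returns 0
H1 returns (0, ())
H2 returns [3, 0, (0, ())]
H3 returns ([3, 0, (0, ())], 5)
= ([3, 0, (0, ())], 5)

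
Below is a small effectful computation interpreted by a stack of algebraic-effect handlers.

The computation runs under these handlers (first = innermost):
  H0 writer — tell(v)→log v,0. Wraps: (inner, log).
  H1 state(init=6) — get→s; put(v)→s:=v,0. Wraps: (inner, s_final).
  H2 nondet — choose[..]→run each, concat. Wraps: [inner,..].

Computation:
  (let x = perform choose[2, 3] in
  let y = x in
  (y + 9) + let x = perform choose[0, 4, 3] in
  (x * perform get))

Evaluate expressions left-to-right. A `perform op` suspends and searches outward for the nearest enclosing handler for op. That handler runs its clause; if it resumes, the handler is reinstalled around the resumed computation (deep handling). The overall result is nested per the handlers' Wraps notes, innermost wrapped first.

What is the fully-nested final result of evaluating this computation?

Step-by-step:
choose[2, 3] @ H2
  branch[0] choose=2:
    choose[0, 4, 3] @ H2
      branch[0] choose=0:
        get @ H1 ⇒ 6
        H0 returns (11, ())
        H1 returns ((11, ()), 6)
        H2 returns [((11, ()), 6)]
      branch[1] choose=4:
        get @ H1 ⇒ 6
        H0 returns (35, ())
        H1 returns ((35, ()), 6)
        H2 returns [((35, ()), 6)]
      branch[2] choose=3:
        get @ H1 ⇒ 6
        H0 returns (29, ())
        H1 returns ((29, ()), 6)
        H2 returns [((29, ()), 6)]
  branch[1] choose=3:
    choose[0, 4, 3] @ H2
      branch[0] choose=0:
        get @ H1 ⇒ 6
        H0 returns (12, ())
        H1 returns ((12, ()), 6)
        H2 returns [((12, ()), 6)]
      branch[1] choose=4:
        get @ H1 ⇒ 6
        H0 returns (36, ())
        H1 returns ((36, ()), 6)
        H2 returns [((36, ()), 6)]
      branch[2] choose=3:
        get @ H1 ⇒ 6
        H0 returns (30, ())
        H1 returns ((30, ()), 6)
        H2 returns [((30, ()), 6)]
= [((11, ()), 6), ((35, ()), 6), ((29, ()), 6), ((12, ()), 6), ((36, ()), 6), ((30, ()), 6)]

Answer: [((11, ()), 6), ((35, ()), 6), ((29, ()), 6), ((12, ()), 6), ((36, ()), 6), ((30, ()), 6)]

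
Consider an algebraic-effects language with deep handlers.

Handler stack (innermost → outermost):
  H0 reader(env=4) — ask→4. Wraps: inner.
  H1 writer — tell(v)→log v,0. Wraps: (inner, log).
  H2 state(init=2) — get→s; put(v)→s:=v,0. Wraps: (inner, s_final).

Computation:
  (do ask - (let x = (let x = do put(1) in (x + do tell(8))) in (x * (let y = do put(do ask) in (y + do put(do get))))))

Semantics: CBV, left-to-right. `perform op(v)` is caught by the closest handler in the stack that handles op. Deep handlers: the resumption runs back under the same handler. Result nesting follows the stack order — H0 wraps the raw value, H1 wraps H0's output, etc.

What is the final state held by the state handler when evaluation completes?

Working:
ask @ H0 ⇒ 4
put(1) @ H2 ⇒ s:=1
tell(8) @ H1 ⇒ log+=8
ask @ H0 ⇒ 4
put(4) @ H2 ⇒ s:=4
get @ H2 ⇒ 4
put(4) @ H2 ⇒ s:=4
H0 returns 4
H1 returns (4, (8))
H2 returns ((4, (8)), 4)
= ((4, (8)), 4)

Answer: 4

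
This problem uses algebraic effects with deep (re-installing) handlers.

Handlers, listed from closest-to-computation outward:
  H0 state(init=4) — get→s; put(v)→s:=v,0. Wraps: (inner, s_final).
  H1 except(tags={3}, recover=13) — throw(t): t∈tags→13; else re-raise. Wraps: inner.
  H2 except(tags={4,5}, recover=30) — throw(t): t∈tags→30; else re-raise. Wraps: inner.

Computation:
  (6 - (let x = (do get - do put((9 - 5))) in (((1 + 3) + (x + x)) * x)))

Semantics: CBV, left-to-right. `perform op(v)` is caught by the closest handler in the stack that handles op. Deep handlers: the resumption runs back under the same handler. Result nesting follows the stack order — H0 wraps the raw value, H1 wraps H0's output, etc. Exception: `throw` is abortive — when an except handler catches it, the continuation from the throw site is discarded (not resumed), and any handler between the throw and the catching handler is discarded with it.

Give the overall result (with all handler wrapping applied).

Answer: (-42, 4)

Step-by-step:
get @ H0 ⇒ 4
put(4) @ H0 ⇒ s:=4
H0 returns (-42, 4)
H1 returns (-42, 4)
H2 returns (-42, 4)
= (-42, 4)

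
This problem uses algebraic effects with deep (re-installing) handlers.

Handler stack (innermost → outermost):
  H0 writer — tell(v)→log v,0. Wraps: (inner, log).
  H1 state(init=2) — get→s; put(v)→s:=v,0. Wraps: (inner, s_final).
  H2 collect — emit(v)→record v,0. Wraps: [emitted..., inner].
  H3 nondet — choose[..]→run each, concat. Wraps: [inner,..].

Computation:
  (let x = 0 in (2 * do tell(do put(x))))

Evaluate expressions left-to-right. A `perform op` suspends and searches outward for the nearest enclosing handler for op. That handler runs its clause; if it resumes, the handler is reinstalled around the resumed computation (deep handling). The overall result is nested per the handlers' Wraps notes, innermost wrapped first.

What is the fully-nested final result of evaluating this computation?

Answer: [[((0, (0)), 0)]]

Working:
put(0) @ H1 ⇒ s:=0
tell(0) @ H0 ⇒ log+=0
H0 returns (0, (0))
H1 returns ((0, (0)), 0)
H2 returns [((0, (0)), 0)]
H3 returns [[((0, (0)), 0)]]
= [[((0, (0)), 0)]]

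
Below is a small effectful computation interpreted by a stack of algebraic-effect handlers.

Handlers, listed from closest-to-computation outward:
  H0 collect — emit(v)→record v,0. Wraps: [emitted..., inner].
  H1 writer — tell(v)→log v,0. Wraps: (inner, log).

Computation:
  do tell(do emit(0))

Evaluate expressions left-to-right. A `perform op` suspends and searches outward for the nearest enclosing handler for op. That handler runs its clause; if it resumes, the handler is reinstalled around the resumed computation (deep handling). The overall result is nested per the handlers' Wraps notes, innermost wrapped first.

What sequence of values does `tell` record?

Working:
emit(0) @ H0 ⇒ out+=0
tell(0) @ H1 ⇒ log+=0
H0 returns [0, 0]
H1 returns ([0, 0], (0))
= ([0, 0], (0))

Answer: (0)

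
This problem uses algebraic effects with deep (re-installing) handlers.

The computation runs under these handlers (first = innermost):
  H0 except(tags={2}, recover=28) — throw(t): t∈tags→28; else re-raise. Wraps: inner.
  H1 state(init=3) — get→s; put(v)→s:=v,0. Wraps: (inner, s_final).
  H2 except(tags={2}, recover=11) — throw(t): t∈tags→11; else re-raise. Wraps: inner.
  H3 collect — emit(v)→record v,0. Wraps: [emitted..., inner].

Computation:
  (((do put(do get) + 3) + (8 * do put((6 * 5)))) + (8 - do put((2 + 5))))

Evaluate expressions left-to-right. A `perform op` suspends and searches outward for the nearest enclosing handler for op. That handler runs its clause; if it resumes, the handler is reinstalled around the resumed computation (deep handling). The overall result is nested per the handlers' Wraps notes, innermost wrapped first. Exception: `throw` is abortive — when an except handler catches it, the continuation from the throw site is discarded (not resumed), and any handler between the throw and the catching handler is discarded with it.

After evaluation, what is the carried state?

Working:
get @ H1 ⇒ 3
put(3) @ H1 ⇒ s:=3
put(30) @ H1 ⇒ s:=30
put(7) @ H1 ⇒ s:=7
H0 returns 11
H1 returns (11, 7)
H2 returns (11, 7)
H3 returns [(11, 7)]
= [(11, 7)]

Answer: 7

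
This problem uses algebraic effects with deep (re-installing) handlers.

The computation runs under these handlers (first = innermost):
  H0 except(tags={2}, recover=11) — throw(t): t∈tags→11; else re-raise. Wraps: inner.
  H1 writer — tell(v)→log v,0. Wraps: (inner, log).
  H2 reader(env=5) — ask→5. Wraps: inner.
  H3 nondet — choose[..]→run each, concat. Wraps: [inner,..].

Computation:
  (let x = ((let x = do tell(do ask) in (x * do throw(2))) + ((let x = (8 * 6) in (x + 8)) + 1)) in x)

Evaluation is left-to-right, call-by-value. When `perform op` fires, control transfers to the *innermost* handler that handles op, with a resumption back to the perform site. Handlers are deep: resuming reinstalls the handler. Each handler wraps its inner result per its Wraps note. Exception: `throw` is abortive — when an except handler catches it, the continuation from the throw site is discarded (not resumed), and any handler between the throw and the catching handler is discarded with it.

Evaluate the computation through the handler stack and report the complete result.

Evaluation trace:
ask @ H2 ⇒ 5
tell(5) @ H1 ⇒ log+=5
throw(2) @ H0 caught ⇒ 11
H1 returns (11, (5))
H2 returns (11, (5))
H3 returns [(11, (5))]
= [(11, (5))]

Answer: [(11, (5))]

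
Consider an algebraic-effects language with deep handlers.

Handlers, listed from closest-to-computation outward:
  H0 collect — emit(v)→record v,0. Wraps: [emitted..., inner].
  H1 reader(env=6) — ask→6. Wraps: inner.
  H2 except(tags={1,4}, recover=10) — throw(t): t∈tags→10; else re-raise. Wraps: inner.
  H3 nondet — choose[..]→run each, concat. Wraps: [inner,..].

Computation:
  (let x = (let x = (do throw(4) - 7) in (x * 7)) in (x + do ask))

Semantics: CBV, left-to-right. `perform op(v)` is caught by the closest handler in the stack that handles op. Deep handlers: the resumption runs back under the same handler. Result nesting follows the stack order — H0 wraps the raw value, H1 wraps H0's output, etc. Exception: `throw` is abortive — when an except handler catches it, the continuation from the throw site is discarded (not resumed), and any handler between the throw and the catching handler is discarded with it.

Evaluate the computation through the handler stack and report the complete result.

Working:
throw(4) @ H2 caught ⇒ 10
H3 returns [10]
= [10]

Answer: [10]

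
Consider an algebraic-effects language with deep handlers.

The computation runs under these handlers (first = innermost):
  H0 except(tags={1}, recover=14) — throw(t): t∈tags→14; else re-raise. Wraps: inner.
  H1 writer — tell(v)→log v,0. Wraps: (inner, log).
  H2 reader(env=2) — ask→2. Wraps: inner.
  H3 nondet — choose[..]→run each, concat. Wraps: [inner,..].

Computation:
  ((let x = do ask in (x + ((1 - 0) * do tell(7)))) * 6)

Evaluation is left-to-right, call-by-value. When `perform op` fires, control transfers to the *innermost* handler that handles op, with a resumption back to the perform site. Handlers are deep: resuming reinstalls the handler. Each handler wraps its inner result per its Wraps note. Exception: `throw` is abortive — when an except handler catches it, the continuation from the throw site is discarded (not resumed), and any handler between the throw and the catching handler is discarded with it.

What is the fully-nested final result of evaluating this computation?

Answer: [(12, (7))]

Working:
ask @ H2 ⇒ 2
tell(7) @ H1 ⇒ log+=7
H0 returns 12
H1 returns (12, (7))
H2 returns (12, (7))
H3 returns [(12, (7))]
= [(12, (7))]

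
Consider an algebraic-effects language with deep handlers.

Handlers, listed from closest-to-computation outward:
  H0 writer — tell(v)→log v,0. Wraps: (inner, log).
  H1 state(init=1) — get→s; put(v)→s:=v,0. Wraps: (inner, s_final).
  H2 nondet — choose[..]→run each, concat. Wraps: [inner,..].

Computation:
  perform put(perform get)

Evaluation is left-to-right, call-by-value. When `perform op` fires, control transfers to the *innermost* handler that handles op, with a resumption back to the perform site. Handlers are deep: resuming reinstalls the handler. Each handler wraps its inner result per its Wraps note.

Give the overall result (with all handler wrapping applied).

Answer: [((0, ()), 1)]

Step-by-step:
get @ H1 ⇒ 1
put(1) @ H1 ⇒ s:=1
H0 returns (0, ())
H1 returns ((0, ()), 1)
H2 returns [((0, ()), 1)]
= [((0, ()), 1)]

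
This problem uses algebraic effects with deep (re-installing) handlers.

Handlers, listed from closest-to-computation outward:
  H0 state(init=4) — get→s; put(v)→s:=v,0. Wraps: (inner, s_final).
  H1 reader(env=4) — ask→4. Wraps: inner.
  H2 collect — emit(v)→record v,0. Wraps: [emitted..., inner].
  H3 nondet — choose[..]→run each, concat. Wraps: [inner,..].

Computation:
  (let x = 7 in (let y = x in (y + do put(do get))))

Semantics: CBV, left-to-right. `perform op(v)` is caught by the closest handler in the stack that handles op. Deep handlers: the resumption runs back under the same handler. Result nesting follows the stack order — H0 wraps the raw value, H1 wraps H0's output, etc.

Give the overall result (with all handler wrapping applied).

Answer: [[(7, 4)]]

Evaluation trace:
get @ H0 ⇒ 4
put(4) @ H0 ⇒ s:=4
H0 returns (7, 4)
H1 returns (7, 4)
H2 returns [(7, 4)]
H3 returns [[(7, 4)]]
= [[(7, 4)]]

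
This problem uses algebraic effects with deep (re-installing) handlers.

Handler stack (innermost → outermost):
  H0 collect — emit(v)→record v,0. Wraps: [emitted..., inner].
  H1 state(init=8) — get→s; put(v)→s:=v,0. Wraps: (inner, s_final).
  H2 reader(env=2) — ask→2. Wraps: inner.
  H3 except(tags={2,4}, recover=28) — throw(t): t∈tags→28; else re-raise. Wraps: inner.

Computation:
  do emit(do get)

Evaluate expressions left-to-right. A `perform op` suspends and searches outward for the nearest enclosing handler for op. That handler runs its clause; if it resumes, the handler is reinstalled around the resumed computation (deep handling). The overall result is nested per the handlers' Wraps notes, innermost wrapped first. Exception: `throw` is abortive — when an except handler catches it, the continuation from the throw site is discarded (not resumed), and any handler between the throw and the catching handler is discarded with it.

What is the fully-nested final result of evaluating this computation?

Answer: ([8, 0], 8)

Evaluation trace:
get @ H1 ⇒ 8
emit(8) @ H0 ⇒ out+=8
H0 returns [8, 0]
H1 returns ([8, 0], 8)
H2 returns ([8, 0], 8)
H3 returns ([8, 0], 8)
= ([8, 0], 8)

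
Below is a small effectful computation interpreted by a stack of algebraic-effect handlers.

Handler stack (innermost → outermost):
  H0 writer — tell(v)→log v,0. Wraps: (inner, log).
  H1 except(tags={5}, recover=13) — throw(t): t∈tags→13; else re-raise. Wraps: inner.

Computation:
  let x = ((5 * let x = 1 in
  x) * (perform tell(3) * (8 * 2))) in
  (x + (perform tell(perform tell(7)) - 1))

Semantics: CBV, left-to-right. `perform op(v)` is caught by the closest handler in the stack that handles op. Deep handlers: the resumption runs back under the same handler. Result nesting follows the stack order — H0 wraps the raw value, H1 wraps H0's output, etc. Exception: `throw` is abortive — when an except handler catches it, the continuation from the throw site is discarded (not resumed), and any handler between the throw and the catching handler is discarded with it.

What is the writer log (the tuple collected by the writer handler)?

Answer: (3, 7, 0)

Evaluation trace:
tell(3) @ H0 ⇒ log+=3
tell(7) @ H0 ⇒ log+=7
tell(0) @ H0 ⇒ log+=0
H0 returns (-1, (3, 7, 0))
H1 returns (-1, (3, 7, 0))
= (-1, (3, 7, 0))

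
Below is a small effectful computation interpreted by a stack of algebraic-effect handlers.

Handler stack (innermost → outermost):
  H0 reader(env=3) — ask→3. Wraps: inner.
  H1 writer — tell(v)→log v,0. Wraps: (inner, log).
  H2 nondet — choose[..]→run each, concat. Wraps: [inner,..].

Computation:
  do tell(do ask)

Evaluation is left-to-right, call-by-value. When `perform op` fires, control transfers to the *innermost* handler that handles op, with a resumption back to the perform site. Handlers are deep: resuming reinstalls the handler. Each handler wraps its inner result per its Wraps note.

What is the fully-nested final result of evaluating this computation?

Answer: [(0, (3))]

Working:
ask @ H0 ⇒ 3
tell(3) @ H1 ⇒ log+=3
H0 returns 0
H1 returns (0, (3))
H2 returns [(0, (3))]
= [(0, (3))]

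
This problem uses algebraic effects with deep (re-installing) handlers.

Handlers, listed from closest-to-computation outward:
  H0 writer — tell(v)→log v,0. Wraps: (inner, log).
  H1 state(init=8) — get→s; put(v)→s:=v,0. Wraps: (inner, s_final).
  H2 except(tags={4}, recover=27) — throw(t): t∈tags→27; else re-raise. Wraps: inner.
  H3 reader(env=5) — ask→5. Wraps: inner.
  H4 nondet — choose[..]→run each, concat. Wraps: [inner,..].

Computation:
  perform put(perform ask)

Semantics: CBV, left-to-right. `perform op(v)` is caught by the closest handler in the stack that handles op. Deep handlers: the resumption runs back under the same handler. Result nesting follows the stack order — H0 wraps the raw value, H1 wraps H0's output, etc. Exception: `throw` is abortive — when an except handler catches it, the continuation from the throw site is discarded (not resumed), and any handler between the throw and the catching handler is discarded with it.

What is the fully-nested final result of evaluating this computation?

Answer: [((0, ()), 5)]

Evaluation trace:
ask @ H3 ⇒ 5
put(5) @ H1 ⇒ s:=5
H0 returns (0, ())
H1 returns ((0, ()), 5)
H2 returns ((0, ()), 5)
H3 returns ((0, ()), 5)
H4 returns [((0, ()), 5)]
= [((0, ()), 5)]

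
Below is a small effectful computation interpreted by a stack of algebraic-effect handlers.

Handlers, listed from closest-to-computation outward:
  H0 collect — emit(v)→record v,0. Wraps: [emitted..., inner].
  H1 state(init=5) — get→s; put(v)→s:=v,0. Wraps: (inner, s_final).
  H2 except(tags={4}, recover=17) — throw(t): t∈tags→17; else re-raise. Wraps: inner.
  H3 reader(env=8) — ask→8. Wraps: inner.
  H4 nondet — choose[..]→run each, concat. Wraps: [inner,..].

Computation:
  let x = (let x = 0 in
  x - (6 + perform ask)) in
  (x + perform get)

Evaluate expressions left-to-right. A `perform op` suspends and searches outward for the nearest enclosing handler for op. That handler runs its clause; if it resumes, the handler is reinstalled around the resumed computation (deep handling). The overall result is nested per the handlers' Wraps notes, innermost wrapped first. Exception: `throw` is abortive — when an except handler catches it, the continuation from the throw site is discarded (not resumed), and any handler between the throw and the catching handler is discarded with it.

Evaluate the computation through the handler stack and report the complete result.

Step-by-step:
ask @ H3 ⇒ 8
get @ H1 ⇒ 5
H0 returns [-9]
H1 returns ([-9], 5)
H2 returns ([-9], 5)
H3 returns ([-9], 5)
H4 returns [([-9], 5)]
= [([-9], 5)]

Answer: [([-9], 5)]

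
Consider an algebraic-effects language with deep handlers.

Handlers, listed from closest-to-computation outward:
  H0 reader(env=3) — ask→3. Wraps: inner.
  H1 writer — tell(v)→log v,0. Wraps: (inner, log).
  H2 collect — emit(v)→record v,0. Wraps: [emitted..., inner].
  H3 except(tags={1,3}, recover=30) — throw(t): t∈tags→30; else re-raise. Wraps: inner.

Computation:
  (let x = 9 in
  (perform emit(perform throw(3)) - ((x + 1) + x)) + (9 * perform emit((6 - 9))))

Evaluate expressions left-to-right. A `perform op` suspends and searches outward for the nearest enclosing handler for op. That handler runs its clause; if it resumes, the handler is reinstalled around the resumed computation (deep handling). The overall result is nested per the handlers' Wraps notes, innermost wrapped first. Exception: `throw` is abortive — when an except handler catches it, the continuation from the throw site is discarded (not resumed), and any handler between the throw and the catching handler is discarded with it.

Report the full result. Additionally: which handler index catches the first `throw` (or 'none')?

Step-by-step:
throw(3) @ H3 caught ⇒ 30
= 30

Answer: 30 ; first throw caught by: H3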